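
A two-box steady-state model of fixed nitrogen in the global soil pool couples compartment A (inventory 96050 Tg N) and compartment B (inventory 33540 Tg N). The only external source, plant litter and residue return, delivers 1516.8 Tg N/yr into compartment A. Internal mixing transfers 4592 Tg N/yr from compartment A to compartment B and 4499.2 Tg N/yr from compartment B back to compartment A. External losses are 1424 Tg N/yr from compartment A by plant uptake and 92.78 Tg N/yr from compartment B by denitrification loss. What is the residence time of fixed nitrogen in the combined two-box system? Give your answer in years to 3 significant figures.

85.4 yr

For the system as a whole, the A↔B exchange is internal and contributes nothing to the throughput; only the external sinks remove mass.
M_total = 96050 + 33540 = 129590 Tg N.
ΣF_external_out = 1424 + 92.78 = 1516.8 Tg N/yr.
τ = M_total / ΣF_ext = 129590 / 1516.8 = 85.44 yr.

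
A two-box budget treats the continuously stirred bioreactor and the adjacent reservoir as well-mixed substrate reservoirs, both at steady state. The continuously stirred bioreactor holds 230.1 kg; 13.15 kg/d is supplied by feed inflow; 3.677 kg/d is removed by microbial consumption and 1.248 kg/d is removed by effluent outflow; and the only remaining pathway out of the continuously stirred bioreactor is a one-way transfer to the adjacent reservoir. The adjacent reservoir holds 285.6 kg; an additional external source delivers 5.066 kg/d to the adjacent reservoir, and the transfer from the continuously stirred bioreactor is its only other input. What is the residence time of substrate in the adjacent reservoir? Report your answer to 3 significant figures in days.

Balance the continuously stirred bioreactor: ΣF_in = 13.150 kg/d.
Transfer to the adjacent reservoir = ΣF_in − (3.677 + 1.248) = 8.2250 kg/d.
Total input to the adjacent reservoir = 8.2250 + 5.066 = 13.291 kg/d; at steady state this equals its total output.
τ = M / F = 285.6 / 13.291 = 21.49 d.

21.5 d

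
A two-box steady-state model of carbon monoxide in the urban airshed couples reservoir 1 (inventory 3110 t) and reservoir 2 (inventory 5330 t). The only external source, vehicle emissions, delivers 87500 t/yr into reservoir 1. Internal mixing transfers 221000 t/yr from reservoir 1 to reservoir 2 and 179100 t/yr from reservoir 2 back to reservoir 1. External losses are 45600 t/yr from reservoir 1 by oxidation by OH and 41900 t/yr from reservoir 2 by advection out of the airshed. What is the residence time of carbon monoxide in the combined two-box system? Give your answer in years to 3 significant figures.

For the system as a whole, the A↔B exchange is internal and contributes nothing to the throughput; only the external sinks remove mass.
M_total = 3110 + 5330 = 8440.0 t.
ΣF_external_out = 45600 + 41900 = 87500 t/yr.
τ = M_total / ΣF_ext = 8440.0 / 87500 = 0.09646 yr.

0.0965 yr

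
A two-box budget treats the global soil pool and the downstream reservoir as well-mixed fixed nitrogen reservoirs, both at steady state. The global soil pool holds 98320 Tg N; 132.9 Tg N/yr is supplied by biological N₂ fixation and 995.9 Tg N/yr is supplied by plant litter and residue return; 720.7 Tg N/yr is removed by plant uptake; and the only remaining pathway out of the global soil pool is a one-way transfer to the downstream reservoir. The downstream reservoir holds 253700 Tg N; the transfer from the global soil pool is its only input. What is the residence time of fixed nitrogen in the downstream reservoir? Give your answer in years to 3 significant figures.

622 yr

Balance the global soil pool: ΣF_in = 132.9 + 995.9 = 1128.8 Tg N/yr.
Transfer to the downstream reservoir = ΣF_in − (720.7) = 408.10 Tg N/yr.
At steady state the output of the downstream reservoir equals its input, 408.10 Tg N/yr.
τ = M / F = 253700 / 408.10 = 621.7 yr.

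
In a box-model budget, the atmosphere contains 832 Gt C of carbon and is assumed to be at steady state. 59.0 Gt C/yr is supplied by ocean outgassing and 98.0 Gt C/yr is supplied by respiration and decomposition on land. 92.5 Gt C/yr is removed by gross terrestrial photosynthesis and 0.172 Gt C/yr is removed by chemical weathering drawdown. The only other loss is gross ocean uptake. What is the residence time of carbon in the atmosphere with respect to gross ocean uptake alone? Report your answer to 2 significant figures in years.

13 yr

At steady state ΣF_in = ΣF_out.
ΣF_in = 59.0 + 98.0 = 157.00 Gt C/yr.
Gross ocean uptake flux = ΣF_in − (92.5 + 0.172) = 157.00 − 92.67 = 64.33 Gt C/yr.
τ = M / F = 832 / 64.33 = 12.93 yr.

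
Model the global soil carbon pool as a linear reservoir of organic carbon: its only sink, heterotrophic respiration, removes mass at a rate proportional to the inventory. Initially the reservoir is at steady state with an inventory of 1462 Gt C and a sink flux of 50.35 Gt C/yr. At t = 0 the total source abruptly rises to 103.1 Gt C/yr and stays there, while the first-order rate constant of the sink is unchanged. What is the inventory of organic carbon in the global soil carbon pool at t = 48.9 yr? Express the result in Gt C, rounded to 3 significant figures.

Residence time τ = M₀/F₀ = 29.04 yr. The eventual steady state is M_∞ = M₀·(F₁/F₀) = 1462 × 103.1/50.35 = 2993.7 Gt C.
The anomaly ΔM(t) = M(t) − M_∞ decays as ΔM₀·e^(−t/τ) with ΔM₀ = 1462 − 2993.7 = −1532 Gt C.
At t = 48.9 yr, e^(−t/τ) = e^(−1.684) = 0.1856, so ΔM = −284.3 Gt C and M = 2993.7 − 284.3 = 2709.4 Gt C.

2710 Gt C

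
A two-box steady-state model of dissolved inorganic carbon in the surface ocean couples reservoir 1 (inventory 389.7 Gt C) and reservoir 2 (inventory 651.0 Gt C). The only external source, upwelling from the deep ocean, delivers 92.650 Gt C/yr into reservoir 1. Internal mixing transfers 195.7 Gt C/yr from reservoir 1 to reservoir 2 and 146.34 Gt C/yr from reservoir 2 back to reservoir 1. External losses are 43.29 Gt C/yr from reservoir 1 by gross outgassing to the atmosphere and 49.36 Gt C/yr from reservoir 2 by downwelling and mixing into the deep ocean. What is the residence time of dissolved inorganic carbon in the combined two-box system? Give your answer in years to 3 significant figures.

For the system as a whole, the A↔B exchange is internal and contributes nothing to the throughput; only the external sinks remove mass.
M_total = 389.7 + 651.0 = 1040.7 Gt C.
ΣF_external_out = 43.29 + 49.36 = 92.650 Gt C/yr.
τ = M_total / ΣF_ext = 1040.7 / 92.650 = 11.23 yr.

11.2 yr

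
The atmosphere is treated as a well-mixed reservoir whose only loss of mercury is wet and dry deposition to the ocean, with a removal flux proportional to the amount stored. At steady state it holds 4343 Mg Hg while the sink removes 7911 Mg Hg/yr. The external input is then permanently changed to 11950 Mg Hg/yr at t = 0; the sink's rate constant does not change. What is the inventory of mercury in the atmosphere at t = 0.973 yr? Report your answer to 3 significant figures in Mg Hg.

6180 Mg Hg

Residence time τ = M₀/F₀ = 0.5490 yr. The eventual steady state is M_∞ = M₀·(F₁/F₀) = 4343 × 11950/7911 = 6560.3 Mg Hg.
The anomaly ΔM(t) = M(t) − M_∞ decays as ΔM₀·e^(−t/τ) with ΔM₀ = 4343 − 6560.3 = −2217 Mg Hg.
At t = 0.973 yr, e^(−t/τ) = e^(−1.772) = 0.1699, so ΔM = −376.8 Mg Hg and M = 6560.3 − 376.8 = 6183.5 Mg Hg.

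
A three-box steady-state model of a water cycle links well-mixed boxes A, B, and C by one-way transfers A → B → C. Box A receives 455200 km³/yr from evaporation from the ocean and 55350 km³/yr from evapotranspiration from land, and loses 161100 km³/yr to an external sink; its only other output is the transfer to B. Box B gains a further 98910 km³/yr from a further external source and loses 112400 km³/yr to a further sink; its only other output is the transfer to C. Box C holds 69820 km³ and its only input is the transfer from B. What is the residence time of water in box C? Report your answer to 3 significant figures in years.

Box A: F(A→B) = (455200 + 55350) − 161100 = 349450 km³/yr.
Box B: F(B→C) = (349450 + 98910) − 112400 = 335960 km³/yr.
Box C throughput = its input = 335960 km³/yr; τ = 69820 / 335960 = 0.2078 yr.

0.208 yr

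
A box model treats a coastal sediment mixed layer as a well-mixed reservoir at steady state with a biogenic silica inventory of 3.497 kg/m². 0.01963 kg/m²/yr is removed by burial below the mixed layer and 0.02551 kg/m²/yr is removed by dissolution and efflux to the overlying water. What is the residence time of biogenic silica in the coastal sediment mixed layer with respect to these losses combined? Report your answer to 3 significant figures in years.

77.5 yr

Total removal = 0.01963 + 0.02551 = 0.045140 kg/m²/yr.
τ = M / ΣF_out = 3.497 / 0.045140 = 77.47 yr.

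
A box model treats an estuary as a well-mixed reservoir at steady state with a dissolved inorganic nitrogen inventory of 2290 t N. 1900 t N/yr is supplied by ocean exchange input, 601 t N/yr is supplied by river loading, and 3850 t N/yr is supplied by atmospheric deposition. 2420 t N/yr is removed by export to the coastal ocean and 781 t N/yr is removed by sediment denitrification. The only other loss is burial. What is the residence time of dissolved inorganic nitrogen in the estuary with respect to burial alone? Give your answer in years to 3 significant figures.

At steady state ΣF_in = ΣF_out.
ΣF_in = 1900 + 601 + 3850 = 6351.0 t N/yr.
Burial flux = ΣF_in − (2420 + 781) = 6351.0 − 3201 = 3150 t N/yr.
τ = M / F = 2290 / 3150 = 0.7270 yr.

0.727 yr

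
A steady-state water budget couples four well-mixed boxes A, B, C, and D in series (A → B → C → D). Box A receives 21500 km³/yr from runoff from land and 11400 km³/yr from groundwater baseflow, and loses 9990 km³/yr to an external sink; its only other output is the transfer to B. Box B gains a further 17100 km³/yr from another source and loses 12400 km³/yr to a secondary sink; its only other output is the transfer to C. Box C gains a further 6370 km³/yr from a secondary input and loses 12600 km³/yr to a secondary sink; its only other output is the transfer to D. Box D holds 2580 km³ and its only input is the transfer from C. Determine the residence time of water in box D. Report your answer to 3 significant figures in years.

0.121 yr

Box A: F(A→B) = (21500 + 11400) − 9990 = 22910 km³/yr.
Box B: F(B→C) = (22910 + 17100) − 12400 = 27610 km³/yr.
Box C: F(C→D) = (27610 + 6370) − 12600 = 21380 km³/yr.
Box D throughput = its input = 21380 km³/yr; τ = 2580 / 21380 = 0.1207 yr.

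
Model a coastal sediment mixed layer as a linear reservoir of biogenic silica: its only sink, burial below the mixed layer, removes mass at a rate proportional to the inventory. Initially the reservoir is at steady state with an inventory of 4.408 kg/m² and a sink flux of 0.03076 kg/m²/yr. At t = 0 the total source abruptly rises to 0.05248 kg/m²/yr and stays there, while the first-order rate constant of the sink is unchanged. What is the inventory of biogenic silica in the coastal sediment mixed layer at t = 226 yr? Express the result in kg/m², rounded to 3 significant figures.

The sink rate constant is k = F₀/M₀ = 0.03076/4.408 = 0.006978 yr⁻¹.
Solving dM/dt = F₁ − kM with M(0) = M₀ gives M(t) = F₁/k + (M₀ − F₁/k)·e^(−kt).
F₁/k = 0.05248/0.006978 = 7.5205 kg/m²; kt = 0.006978 × 226 = 1.577, e^(−kt) = 0.2066.
M(226) = 7.5205 + (4.408 − 7.5205) × 0.2066 = 7.5205 − 0.6430 = 6.8776 kg/m².

6.88 kg/m²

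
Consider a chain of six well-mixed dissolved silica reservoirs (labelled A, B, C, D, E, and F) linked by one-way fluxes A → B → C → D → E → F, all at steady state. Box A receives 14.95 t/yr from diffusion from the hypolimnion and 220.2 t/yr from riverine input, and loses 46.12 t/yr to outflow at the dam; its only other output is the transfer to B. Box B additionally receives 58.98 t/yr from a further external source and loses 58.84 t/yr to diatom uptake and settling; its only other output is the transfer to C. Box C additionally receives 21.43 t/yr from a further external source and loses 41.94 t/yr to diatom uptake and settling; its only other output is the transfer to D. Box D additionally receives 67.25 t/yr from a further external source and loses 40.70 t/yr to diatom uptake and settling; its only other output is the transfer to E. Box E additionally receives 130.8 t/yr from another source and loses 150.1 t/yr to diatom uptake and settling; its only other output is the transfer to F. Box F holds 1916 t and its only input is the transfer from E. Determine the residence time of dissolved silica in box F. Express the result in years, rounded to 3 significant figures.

Box A: F(A→B) = (14.95 + 220.2) − 46.12 = 189.03 t/yr.
Box B: F(B→C) = (189.03 + 58.98) − 58.84 = 189.17 t/yr.
Box C: F(C→D) = (189.17 + 21.43) − 41.94 = 168.66 t/yr.
Box D: F(D→E) = (168.66 + 67.25) − 40.70 = 195.21 t/yr.
Box E: F(E→F) = (195.21 + 130.8) − 150.1 = 175.91 t/yr.
Box F throughput = its input = 175.91 t/yr; τ = 1916 / 175.91 = 10.89 yr.

10.9 yr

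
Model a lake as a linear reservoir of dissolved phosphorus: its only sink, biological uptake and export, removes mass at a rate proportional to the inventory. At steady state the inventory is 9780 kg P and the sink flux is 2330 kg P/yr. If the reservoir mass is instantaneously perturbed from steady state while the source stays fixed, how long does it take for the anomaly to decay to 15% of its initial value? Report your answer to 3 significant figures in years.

For a linear reservoir the anomaly decays as exp(−t/τ) with τ = M/F = 9780/2330 = 4.197 yr.
exp(−t/τ) = 0.15 ⇒ t = −τ ln(0.15) = 4.197 × 1.897 = 7.963 yr.

7.96 yr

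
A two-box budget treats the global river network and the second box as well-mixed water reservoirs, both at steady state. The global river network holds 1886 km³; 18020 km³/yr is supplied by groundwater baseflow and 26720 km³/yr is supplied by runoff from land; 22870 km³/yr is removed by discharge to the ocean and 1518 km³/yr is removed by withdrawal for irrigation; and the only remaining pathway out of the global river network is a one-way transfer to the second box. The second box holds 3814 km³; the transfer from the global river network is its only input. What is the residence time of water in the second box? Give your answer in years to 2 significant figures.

0.19 yr

Balance the global river network: ΣF_in = 18020 + 26720 = 44740 km³/yr.
Transfer to the second box = ΣF_in − (22870 + 1518) = 20352 km³/yr.
At steady state the output of the second box equals its input, 20352 km³/yr.
τ = M / F = 3814 / 20352 = 0.1874 yr.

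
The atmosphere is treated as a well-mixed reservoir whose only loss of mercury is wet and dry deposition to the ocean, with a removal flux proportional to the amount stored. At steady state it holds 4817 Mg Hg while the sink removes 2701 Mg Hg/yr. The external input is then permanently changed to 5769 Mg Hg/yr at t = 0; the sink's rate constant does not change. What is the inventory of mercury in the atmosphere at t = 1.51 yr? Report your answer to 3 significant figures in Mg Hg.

Residence time τ = M₀/F₀ = 1.783 yr. The eventual steady state is M_∞ = M₀·(F₁/F₀) = 4817 × 5769/2701 = 10289 Mg Hg.
The anomaly ΔM(t) = M(t) − M_∞ decays as ΔM₀·e^(−t/τ) with ΔM₀ = 4817 − 10289 = −5472 Mg Hg.
At t = 1.51 yr, e^(−t/τ) = e^(−0.8467) = 0.4288, so ΔM = −2346 Mg Hg and M = 10289 − 2346 = 7942.2 Mg Hg.

7940 Mg Hg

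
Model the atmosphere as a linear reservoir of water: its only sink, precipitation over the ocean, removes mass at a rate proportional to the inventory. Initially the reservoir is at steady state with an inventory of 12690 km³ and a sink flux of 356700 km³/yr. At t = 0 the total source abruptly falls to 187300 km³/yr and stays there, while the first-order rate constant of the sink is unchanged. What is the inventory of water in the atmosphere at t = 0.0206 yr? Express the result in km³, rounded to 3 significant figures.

10000 km³

τ = M₀/F₀ = 12690/356700 = 0.03558 yr; rate constant k = 1/τ.
New steady state M_∞ = F₁/k = F₁·τ = 187300 × 0.03558 = 6663.4 km³.
M(t) = M_∞ + (M₀ − M_∞)·e^(−t/τ); t/τ = 0.0206/0.03558 = 0.5790, so e^(−t/τ) = 0.5604.
M(t) = 6663.4 + 6027 × 0.5604 = 10041 km³.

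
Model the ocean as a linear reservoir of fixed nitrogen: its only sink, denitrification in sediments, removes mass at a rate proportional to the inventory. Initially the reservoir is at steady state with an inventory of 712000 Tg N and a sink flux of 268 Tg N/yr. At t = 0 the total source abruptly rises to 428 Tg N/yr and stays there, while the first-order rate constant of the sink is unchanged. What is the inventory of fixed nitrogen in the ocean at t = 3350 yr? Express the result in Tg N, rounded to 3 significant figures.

1.02×10^6 Tg N

Residence time τ = M₀/F₀ = 2657 yr. The eventual steady state is M_∞ = M₀·(F₁/F₀) = 712000 × 428/268 = 1.1371×10^6 Tg N.
The anomaly ΔM(t) = M(t) − M_∞ decays as ΔM₀·e^(−t/τ) with ΔM₀ = 712000 − 1.1371×10^6 = −425100 Tg N.
At t = 3350 yr, e^(−t/τ) = e^(−1.261) = 0.2834, so ΔM = −120500 Tg N and M = 1.1371×10^6 − 120500 = 1.0166×10^6 Tg N.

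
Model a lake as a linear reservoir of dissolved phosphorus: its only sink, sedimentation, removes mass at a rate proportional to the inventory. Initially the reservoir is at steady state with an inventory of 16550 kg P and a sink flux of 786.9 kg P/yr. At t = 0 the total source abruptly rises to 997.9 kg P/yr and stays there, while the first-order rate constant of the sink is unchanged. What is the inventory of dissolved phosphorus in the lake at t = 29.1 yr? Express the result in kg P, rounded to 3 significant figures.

19900 kg P

Residence time τ = M₀/F₀ = 21.03 yr. The eventual steady state is M_∞ = M₀·(F₁/F₀) = 16550 × 997.9/786.9 = 20988 kg P.
The anomaly ΔM(t) = M(t) − M_∞ decays as ΔM₀·e^(−t/τ) with ΔM₀ = 16550 − 20988 = −4438 kg P.
At t = 29.1 yr, e^(−t/τ) = e^(−1.384) = 0.2507, so ΔM = −1112 kg P and M = 20988 − 1112 = 19875 kg P.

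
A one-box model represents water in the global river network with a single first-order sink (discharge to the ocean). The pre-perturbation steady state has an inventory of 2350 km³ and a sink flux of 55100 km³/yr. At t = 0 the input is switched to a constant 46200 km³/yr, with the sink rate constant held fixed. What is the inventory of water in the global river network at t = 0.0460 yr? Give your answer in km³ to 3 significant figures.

2100 km³

Residence time τ = M₀/F₀ = 0.04265 yr. The eventual steady state is M_∞ = M₀·(F₁/F₀) = 2350 × 46200/55100 = 1970.4 km³.
The anomaly ΔM(t) = M(t) − M_∞ decays as ΔM₀·e^(−t/τ) with ΔM₀ = 2350 − 1970.4 = 379.6 km³.
At t = 0.0460 yr, e^(−t/τ) = e^(−1.079) = 0.3401, so ΔM = 129.1 km³ and M = 1970.4 + 129.1 = 2099.5 km³.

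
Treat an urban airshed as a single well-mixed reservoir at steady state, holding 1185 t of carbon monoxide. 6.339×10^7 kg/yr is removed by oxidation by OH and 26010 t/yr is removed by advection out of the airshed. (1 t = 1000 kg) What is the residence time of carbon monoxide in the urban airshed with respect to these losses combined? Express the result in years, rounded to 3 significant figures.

Convert the oxidation by OH flux: 6.339×10^7 kg/yr = 63390 t/yr.
Total removal = 63390 + 26010 = 89400 t/yr.
τ = M / ΣF_out = 1185 / 89400 = 0.01326 yr.

0.0133 yr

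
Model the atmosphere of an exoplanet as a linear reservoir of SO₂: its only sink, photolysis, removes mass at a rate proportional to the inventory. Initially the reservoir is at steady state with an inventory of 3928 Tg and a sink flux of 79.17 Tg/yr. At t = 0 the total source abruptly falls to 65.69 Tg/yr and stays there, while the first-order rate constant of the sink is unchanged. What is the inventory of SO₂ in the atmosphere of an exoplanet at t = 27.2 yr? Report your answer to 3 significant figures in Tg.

Residence time τ = M₀/F₀ = 49.61 yr. The eventual steady state is M_∞ = M₀·(F₁/F₀) = 3928 × 65.69/79.17 = 3259.2 Tg.
The anomaly ΔM(t) = M(t) − M_∞ decays as ΔM₀·e^(−t/τ) with ΔM₀ = 3928 − 3259.2 = 668.8 Tg.
At t = 27.2 yr, e^(−t/τ) = e^(−0.5482) = 0.5780, so ΔM = 386.6 Tg and M = 3259.2 + 386.6 = 3645.7 Tg.

3650 Tg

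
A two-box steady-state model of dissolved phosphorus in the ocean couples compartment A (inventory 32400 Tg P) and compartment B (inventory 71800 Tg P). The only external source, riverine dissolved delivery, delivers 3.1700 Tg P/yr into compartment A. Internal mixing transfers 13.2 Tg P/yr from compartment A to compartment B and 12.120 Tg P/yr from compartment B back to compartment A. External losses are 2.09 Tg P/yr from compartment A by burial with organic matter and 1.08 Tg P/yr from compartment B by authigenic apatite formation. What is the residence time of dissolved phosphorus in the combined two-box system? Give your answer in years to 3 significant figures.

For the system as a whole, the A↔B exchange is internal and contributes nothing to the throughput; only the external sinks remove mass.
M_total = 32400 + 71800 = 104200 Tg P.
ΣF_external_out = 2.09 + 1.08 = 3.1700 Tg P/yr.
τ = M_total / ΣF_ext = 104200 / 3.1700 = 32870 yr.

32900 yr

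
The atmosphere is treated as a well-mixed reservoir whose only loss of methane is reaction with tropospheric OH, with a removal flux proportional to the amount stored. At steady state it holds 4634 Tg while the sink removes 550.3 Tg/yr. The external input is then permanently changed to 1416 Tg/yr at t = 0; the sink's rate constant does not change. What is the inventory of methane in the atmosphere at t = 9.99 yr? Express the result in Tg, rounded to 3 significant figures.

9700 Tg

Residence time τ = M₀/F₀ = 8.421 yr. The eventual steady state is M_∞ = M₀·(F₁/F₀) = 4634 × 1416/550.3 = 11924 Tg.
The anomaly ΔM(t) = M(t) − M_∞ decays as ΔM₀·e^(−t/τ) with ΔM₀ = 4634 − 11924 = −7290 Tg.
At t = 9.99 yr, e^(−t/τ) = e^(−1.186) = 0.3053, so ΔM = −2226 Tg and M = 11924 − 2226 = 9698.1 Tg.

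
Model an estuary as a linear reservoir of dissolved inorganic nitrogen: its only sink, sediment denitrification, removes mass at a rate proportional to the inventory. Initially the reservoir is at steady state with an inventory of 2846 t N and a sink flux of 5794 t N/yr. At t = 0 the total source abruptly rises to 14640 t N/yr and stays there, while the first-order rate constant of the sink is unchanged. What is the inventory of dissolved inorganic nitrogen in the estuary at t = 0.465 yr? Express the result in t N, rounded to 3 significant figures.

5510 t N

The sink rate constant is k = F₀/M₀ = 5794/2846 = 2.036 yr⁻¹.
Solving dM/dt = F₁ − kM with M(0) = M₀ gives M(t) = F₁/k + (M₀ − F₁/k)·e^(−kt).
F₁/k = 14640/2.036 = 7191.1 t N; kt = 2.036 × 0.465 = 0.9467, e^(−kt) = 0.3880.
M(0.465) = 7191.1 + (2846 − 7191.1) × 0.3880 = 7191.1 − 1686 = 5505.1 t N.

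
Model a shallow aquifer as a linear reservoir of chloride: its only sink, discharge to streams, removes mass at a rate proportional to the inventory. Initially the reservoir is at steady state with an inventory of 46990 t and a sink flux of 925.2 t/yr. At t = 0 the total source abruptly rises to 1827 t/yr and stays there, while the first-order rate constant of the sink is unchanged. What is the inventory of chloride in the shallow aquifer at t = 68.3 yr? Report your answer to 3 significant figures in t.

Residence time τ = M₀/F₀ = 50.79 yr. The eventual steady state is M_∞ = M₀·(F₁/F₀) = 46990 × 1827/925.2 = 92792 t.
The anomaly ΔM(t) = M(t) − M_∞ decays as ΔM₀·e^(−t/τ) with ΔM₀ = 46990 − 92792 = −45800 t.
At t = 68.3 yr, e^(−t/τ) = e^(−1.345) = 0.2606, so ΔM = −11940 t and M = 92792 − 11940 = 80856 t.

80900 t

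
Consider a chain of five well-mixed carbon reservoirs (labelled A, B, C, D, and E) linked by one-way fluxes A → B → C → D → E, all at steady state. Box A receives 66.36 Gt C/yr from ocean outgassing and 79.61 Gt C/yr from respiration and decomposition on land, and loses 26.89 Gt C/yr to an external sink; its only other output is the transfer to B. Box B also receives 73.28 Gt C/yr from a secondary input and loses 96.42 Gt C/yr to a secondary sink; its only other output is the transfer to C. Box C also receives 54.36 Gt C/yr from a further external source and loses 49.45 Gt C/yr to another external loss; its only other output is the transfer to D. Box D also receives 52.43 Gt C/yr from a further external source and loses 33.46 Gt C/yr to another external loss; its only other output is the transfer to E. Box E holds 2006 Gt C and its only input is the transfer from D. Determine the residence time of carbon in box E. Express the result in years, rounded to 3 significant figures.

Box A: F(A→B) = (66.36 + 79.61) − 26.89 = 119.08 Gt C/yr.
Box B: F(B→C) = (119.08 + 73.28) − 96.42 = 95.940 Gt C/yr.
Box C: F(C→D) = (95.940 + 54.36) − 49.45 = 100.85 Gt C/yr.
Box D: F(D→E) = (100.85 + 52.43) − 33.46 = 119.82 Gt C/yr.
Box E throughput = its input = 119.82 Gt C/yr; τ = 2006 / 119.82 = 16.74 yr.

16.7 yr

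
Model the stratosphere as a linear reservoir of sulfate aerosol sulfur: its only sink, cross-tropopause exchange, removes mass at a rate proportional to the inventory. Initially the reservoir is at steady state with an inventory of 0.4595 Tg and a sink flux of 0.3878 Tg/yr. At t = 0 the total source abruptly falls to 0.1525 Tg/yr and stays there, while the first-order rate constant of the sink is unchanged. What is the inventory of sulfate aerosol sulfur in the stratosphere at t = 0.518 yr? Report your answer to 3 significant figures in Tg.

0.361 Tg

The sink rate constant is k = F₀/M₀ = 0.3878/0.4595 = 0.8440 yr⁻¹.
Solving dM/dt = F₁ − kM with M(0) = M₀ gives M(t) = F₁/k + (M₀ − F₁/k)·e^(−kt).
F₁/k = 0.1525/0.8440 = 0.18070 Tg; kt = 0.8440 × 0.518 = 0.4372, e^(−kt) = 0.6459.
M(0.518) = 0.18070 + (0.4595 − 0.18070) × 0.6459 = 0.18070 + 0.1801 = 0.36076 Tg.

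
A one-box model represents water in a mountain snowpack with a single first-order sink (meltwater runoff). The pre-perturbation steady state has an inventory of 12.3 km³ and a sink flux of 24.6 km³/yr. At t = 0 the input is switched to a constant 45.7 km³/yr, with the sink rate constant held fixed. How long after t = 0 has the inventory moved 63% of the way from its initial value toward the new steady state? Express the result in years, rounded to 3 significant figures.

τ = M₀/F₀ = 12.3/24.6 = 0.5000 yr.
The remaining gap fraction is e^(−t/τ); 63% covered ⇒ e^(−t/τ) = 0.370.
t = −τ ln(0.370) = 0.5000 × 0.9943 = 0.4971 yr.

0.497 yr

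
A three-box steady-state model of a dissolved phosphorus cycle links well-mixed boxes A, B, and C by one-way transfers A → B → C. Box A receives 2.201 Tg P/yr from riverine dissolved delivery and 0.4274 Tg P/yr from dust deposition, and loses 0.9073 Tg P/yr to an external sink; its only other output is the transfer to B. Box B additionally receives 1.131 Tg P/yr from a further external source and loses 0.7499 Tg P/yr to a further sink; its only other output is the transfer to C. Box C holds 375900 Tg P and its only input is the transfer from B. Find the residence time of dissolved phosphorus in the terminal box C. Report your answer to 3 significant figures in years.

Box A: F(A→B) = (2.201 + 0.4274) − 0.9073 = 1.7211 Tg P/yr.
Box B: F(B→C) = (1.7211 + 1.131) − 0.7499 = 2.1022 Tg P/yr.
Box C throughput = its input = 2.1022 Tg P/yr; τ = 375900 / 2.1022 = 178800 yr.

179000 yr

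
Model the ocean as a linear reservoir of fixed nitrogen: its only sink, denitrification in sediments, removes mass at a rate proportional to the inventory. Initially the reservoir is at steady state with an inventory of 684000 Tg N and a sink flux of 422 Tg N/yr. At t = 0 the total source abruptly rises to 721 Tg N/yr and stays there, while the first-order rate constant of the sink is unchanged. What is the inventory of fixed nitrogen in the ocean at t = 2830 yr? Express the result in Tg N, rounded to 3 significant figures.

Residence time τ = M₀/F₀ = 1621 yr. The eventual steady state is M_∞ = M₀·(F₁/F₀) = 684000 × 721/422 = 1.1686×10^6 Tg N.
The anomaly ΔM(t) = M(t) − M_∞ decays as ΔM₀·e^(−t/τ) with ΔM₀ = 684000 − 1.1686×10^6 = −484600 Tg N.
At t = 2830 yr, e^(−t/τ) = e^(−1.746) = 0.1745, so ΔM = −84550 Tg N and M = 1.1686×10^6 − 84550 = 1.0841×10^6 Tg N.

1.08×10^6 Tg N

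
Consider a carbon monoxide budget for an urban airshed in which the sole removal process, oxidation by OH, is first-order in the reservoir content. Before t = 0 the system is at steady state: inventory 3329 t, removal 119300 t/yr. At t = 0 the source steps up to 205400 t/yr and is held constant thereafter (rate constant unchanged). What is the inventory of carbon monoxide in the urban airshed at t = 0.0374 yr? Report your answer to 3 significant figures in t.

5100 t

Residence time τ = M₀/F₀ = 0.02790 yr. The eventual steady state is M_∞ = M₀·(F₁/F₀) = 3329 × 205400/119300 = 5731.6 t.
The anomaly ΔM(t) = M(t) − M_∞ decays as ΔM₀·e^(−t/τ) with ΔM₀ = 3329 − 5731.6 = −2403 t.
At t = 0.0374 yr, e^(−t/τ) = e^(−1.340) = 0.2618, so ΔM = −628.9 t and M = 5731.6 − 628.9 = 5102.7 t.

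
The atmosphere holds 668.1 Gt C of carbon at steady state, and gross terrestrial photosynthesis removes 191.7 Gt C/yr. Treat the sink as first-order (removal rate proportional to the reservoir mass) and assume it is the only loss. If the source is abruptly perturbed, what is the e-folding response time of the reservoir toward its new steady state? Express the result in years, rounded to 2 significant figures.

3.5 yr

For a linear reservoir the response time equals the residence time τ = M/F.
τ = 668.1 / 191.7 = 3.485 yr.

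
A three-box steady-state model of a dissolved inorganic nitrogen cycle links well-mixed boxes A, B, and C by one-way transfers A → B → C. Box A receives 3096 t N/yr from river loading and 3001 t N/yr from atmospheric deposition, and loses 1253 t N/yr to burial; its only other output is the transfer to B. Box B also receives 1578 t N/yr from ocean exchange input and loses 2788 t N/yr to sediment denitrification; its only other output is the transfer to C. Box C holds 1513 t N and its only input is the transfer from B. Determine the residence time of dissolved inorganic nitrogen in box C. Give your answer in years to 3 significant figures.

0.416 yr

Box A: F(A→B) = (3096 + 3001) − 1253 = 4844.0 t N/yr.
Box B: F(B→C) = (4844.0 + 1578) − 2788 = 3634.0 t N/yr.
Box C throughput = its input = 3634.0 t N/yr; τ = 1513 / 3634.0 = 0.4163 yr.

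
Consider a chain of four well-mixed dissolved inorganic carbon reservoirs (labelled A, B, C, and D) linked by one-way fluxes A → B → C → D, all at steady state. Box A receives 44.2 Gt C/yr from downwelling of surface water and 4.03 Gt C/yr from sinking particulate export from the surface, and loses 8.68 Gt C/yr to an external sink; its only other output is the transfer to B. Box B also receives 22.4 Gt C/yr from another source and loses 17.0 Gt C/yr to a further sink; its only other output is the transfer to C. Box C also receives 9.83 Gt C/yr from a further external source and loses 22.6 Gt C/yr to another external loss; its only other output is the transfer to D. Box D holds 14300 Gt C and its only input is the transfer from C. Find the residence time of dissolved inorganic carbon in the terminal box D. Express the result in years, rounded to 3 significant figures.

444 yr

Box A: F(A→B) = (44.2 + 4.03) − 8.68 = 39.550 Gt C/yr.
Box B: F(B→C) = (39.550 + 22.4) − 17.0 = 44.950 Gt C/yr.
Box C: F(C→D) = (44.950 + 9.83) − 22.6 = 32.180 Gt C/yr.
Box D throughput = its input = 32.180 Gt C/yr; τ = 14300 / 32.180 = 444.4 yr.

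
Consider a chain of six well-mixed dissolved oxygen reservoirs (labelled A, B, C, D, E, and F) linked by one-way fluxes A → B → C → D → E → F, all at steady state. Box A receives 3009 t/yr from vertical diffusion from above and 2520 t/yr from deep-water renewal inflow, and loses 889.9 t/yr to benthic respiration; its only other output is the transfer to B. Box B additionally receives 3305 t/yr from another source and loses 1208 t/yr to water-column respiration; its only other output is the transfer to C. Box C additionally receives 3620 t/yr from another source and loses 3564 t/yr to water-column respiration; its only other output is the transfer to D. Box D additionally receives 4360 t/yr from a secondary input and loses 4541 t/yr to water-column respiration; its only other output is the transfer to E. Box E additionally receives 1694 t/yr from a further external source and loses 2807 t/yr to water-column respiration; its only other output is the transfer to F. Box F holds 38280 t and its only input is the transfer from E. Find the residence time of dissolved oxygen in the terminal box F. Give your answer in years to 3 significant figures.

6.96 yr

Box A: F(A→B) = (3009 + 2520) − 889.9 = 4639.1 t/yr.
Box B: F(B→C) = (4639.1 + 3305) − 1208 = 6736.1 t/yr.
Box C: F(C→D) = (6736.1 + 3620) − 3564 = 6792.1 t/yr.
Box D: F(D→E) = (6792.1 + 4360) − 4541 = 6611.1 t/yr.
Box E: F(E→F) = (6611.1 + 1694) − 2807 = 5498.1 t/yr.
Box F throughput = its input = 5498.1 t/yr; τ = 38280 / 5498.1 = 6.962 yr.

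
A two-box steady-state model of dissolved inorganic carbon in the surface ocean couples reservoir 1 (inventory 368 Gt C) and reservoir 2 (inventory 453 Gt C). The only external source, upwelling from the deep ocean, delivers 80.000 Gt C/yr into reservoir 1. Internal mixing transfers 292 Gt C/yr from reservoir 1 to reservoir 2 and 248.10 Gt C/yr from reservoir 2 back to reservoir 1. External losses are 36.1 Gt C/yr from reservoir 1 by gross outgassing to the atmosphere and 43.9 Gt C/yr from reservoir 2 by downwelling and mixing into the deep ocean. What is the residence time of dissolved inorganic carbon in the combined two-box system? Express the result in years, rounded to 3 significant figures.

10.3 yr

For the system as a whole, the A↔B exchange is internal and contributes nothing to the throughput; only the external sinks remove mass.
M_total = 368 + 453 = 821.00 Gt C.
ΣF_external_out = 36.1 + 43.9 = 80.000 Gt C/yr.
τ = M_total / ΣF_ext = 821.00 / 80.000 = 10.26 yr.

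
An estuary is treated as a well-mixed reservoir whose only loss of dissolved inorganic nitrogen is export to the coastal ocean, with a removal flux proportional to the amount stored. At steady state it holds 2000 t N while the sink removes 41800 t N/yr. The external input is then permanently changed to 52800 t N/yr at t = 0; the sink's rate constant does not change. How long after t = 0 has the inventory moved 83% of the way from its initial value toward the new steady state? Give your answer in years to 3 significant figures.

0.0848 yr

τ = M₀/F₀ = 2000/41800 = 0.04785 yr.
The remaining gap fraction is e^(−t/τ); 83% covered ⇒ e^(−t/τ) = 0.170.
t = −τ ln(0.170) = 0.04785 × 1.772 = 0.08478 yr.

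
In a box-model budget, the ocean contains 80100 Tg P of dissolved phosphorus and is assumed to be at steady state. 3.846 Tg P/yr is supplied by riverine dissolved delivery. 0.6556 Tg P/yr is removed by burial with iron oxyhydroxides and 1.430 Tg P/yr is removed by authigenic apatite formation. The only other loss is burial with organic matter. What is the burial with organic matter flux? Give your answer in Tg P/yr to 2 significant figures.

1.8 Tg P/yr

At steady state ΣF_in = ΣF_out.
ΣF_in = 3.8460 Tg P/yr.
Burial with organic matter flux = ΣF_in − (0.6556 + 1.430) = 3.8460 − 2.086 = 1.760 Tg P/yr.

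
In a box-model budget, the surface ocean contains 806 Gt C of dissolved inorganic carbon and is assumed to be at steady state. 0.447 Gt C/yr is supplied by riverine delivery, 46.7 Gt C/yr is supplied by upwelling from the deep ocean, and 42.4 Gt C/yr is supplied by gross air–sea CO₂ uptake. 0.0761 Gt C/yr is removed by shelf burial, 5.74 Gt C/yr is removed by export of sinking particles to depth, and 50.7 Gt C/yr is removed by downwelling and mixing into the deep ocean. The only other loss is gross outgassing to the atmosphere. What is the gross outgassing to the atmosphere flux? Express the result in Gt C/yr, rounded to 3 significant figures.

At steady state ΣF_in = ΣF_out.
ΣF_in = 0.447 + 46.7 + 42.4 = 89.547 Gt C/yr.
Gross outgassing to the atmosphere flux = ΣF_in − (0.0761 + 5.74 + 50.7) = 89.547 − 56.52 = 33.03 Gt C/yr.

33.0 Gt C/yr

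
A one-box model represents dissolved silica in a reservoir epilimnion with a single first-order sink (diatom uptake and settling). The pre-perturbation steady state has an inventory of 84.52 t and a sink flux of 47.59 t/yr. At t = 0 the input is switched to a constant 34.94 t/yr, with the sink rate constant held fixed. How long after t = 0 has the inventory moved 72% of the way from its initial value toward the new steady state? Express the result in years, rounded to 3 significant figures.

2.26 yr

τ = M₀/F₀ = 84.52/47.59 = 1.776 yr.
The remaining gap fraction is e^(−t/τ); 72% covered ⇒ e^(−t/τ) = 0.280.
t = −τ ln(0.280) = 1.776 × 1.273 = 2.261 yr.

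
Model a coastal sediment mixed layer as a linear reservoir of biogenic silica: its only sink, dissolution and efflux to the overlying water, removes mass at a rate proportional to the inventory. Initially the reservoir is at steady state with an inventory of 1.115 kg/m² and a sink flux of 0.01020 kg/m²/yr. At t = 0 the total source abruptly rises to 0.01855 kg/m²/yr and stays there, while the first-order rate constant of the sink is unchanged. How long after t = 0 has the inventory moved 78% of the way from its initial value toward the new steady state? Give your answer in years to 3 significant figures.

τ = M₀/F₀ = 1.115/0.01020 = 109.3 yr.
The remaining gap fraction is e^(−t/τ); 78% covered ⇒ e^(−t/τ) = 0.220.
t = −τ ln(0.220) = 109.3 × 1.514 = 165.5 yr.

166 yr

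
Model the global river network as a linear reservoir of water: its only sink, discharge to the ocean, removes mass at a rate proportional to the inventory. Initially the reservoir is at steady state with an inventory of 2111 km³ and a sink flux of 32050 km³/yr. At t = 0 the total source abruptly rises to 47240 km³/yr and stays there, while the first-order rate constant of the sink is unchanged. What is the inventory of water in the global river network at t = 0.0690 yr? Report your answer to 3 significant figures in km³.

2760 km³

Residence time τ = M₀/F₀ = 0.06587 yr. The eventual steady state is M_∞ = M₀·(F₁/F₀) = 2111 × 47240/32050 = 3111.5 km³.
The anomaly ΔM(t) = M(t) − M_∞ decays as ΔM₀·e^(−t/τ) with ΔM₀ = 2111 − 3111.5 = −1001 km³.
At t = 0.0690 yr, e^(−t/τ) = e^(−1.048) = 0.3508, so ΔM = −351.0 km³ and M = 3111.5 − 351.0 = 2760.5 km³.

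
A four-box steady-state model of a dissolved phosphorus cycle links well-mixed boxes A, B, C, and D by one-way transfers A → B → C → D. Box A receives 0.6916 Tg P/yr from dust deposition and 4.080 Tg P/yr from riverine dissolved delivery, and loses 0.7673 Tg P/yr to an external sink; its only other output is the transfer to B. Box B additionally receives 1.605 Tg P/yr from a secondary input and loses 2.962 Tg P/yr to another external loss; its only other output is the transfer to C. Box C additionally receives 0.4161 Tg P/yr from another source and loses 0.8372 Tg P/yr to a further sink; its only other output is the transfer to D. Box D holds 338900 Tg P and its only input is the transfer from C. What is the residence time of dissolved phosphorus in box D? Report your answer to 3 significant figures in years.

Box A: F(A→B) = (0.6916 + 4.080) − 0.7673 = 4.0043 Tg P/yr.
Box B: F(B→C) = (4.0043 + 1.605) − 2.962 = 2.6473 Tg P/yr.
Box C: F(C→D) = (2.6473 + 0.4161) − 0.8372 = 2.2262 Tg P/yr.
Box D throughput = its input = 2.2262 Tg P/yr; τ = 338900 / 2.2262 = 152200 yr.

152000 yr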